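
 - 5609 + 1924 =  - 3685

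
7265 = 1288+5977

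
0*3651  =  0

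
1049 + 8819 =9868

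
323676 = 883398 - 559722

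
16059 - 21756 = -5697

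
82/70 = 41/35= 1.17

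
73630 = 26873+46757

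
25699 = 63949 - 38250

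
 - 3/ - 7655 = 3/7655 = 0.00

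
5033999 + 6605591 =11639590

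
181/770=181/770 = 0.24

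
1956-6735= - 4779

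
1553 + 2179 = 3732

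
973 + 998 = 1971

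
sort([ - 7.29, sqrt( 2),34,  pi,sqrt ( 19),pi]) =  [- 7.29, sqrt ( 2),pi,pi,sqrt( 19),34 ] 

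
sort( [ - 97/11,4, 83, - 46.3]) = [ - 46.3, - 97/11,4,83 ] 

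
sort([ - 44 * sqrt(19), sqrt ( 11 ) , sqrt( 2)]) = [ - 44*sqrt(19),sqrt ( 2), sqrt(11) ]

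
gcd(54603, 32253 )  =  3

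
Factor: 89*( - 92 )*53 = - 433964 = - 2^2*23^1*53^1*89^1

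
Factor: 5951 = 11^1*541^1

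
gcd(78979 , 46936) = 1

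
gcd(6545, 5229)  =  7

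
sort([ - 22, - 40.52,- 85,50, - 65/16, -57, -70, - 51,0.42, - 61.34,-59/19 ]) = [-85 ,-70, - 61.34, - 57, - 51, - 40.52, - 22,-65/16, - 59/19,  0.42,50] 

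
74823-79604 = - 4781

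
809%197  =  21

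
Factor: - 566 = - 2^1  *  283^1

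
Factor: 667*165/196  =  110055/196 = 2^( - 2)*3^1*5^1*7^( - 2)*11^1*23^1*29^1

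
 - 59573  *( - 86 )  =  5123278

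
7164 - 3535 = 3629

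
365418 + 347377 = 712795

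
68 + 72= 140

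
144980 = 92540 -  - 52440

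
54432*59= 3211488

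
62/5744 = 31/2872 = 0.01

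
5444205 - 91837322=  - 86393117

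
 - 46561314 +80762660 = 34201346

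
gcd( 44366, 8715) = 7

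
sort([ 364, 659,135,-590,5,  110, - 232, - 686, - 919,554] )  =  [  -  919, - 686, - 590, - 232, 5,110 , 135,364, 554,659]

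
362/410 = 181/205=0.88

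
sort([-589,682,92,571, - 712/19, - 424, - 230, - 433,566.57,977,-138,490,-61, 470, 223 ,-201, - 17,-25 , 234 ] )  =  [-589, - 433, -424,-230 , - 201,-138 , -61, - 712/19, - 25,  -  17, 92,223,234,470, 490 , 566.57,571,682,977] 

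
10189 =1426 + 8763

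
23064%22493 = 571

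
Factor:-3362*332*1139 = - 2^3*17^1*41^2*67^1*83^1  =  - 1271333576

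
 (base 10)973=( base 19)2d4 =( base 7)2560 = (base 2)1111001101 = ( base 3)1100001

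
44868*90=4038120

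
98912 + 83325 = 182237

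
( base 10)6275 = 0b1100010000011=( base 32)643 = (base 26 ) 979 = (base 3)22121102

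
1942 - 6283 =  - 4341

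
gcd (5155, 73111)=1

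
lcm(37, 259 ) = 259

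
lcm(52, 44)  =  572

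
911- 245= 666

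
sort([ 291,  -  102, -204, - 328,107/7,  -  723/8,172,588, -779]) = [ - 779, - 328, -204,-102, - 723/8, 107/7, 172,291,588 ] 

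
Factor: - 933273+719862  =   - 213411 = - 3^1*11^1*29^1*223^1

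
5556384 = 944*5886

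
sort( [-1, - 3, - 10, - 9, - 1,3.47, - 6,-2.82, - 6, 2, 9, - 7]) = [ - 10, - 9,-7, - 6,  -  6,-3,-2.82, - 1,- 1,  2 , 3.47,9]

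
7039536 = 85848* 82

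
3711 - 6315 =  - 2604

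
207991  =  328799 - 120808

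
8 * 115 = 920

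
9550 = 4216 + 5334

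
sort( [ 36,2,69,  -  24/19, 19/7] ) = [ - 24/19,2,19/7,36,69] 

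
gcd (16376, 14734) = 2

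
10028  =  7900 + 2128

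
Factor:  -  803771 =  - 167^1*4813^1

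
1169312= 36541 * 32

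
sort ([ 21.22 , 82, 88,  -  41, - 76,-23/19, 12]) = [-76, - 41,-23/19,12,21.22,82,88]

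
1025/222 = 4 + 137/222 = 4.62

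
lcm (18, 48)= 144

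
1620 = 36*45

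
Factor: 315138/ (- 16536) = -991/52 = -2^( - 2) * 13^( - 1)*991^1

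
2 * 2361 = 4722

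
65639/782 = 83 + 733/782 = 83.94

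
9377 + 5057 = 14434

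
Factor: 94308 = 2^2 * 3^1*29^1*271^1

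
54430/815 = 10886/163= 66.79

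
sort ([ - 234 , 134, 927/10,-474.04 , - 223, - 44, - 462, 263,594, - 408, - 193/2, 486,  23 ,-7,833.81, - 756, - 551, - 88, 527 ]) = [ - 756,  -  551,-474.04,  -  462,-408,-234 ,-223, - 193/2,  -  88,  -  44, - 7 , 23, 927/10,134, 263, 486, 527, 594, 833.81 ] 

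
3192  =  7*456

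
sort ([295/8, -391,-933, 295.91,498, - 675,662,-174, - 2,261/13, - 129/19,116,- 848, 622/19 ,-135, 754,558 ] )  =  [ - 933, -848,- 675, - 391, - 174, - 135, - 129/19  ,  -  2,261/13,622/19, 295/8,116,295.91,498,558,662,754] 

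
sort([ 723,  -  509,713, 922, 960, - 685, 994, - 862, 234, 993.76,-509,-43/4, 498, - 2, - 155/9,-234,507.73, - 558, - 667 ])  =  [ - 862,-685, - 667, - 558, - 509 ,- 509,-234, - 155/9, - 43/4 ,- 2 , 234,498, 507.73, 713,723,922,  960, 993.76, 994]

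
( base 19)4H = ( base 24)3l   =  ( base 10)93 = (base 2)1011101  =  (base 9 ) 113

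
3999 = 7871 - 3872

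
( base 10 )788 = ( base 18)27E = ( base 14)404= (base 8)1424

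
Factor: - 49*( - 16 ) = 2^4*7^2 = 784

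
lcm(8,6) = 24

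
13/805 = 13/805 = 0.02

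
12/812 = 3/203 = 0.01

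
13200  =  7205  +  5995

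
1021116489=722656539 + 298459950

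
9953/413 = 24+ 41/413= 24.10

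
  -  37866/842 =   -  18933/421 = - 44.97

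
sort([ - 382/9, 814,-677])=[ - 677,-382/9, 814 ]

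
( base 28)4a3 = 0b110101011011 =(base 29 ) 41q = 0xD5B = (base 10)3419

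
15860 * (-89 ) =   -  1411540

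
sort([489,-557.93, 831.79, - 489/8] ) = [ - 557.93, - 489/8,489, 831.79 ]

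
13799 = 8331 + 5468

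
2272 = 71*32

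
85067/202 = 85067/202=421.12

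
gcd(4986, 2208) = 6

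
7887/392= 20 + 47/392= 20.12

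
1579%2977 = 1579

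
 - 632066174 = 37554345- 669620519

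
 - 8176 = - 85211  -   - 77035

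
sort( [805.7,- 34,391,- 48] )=[ - 48, - 34, 391, 805.7]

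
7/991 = 7/991  =  0.01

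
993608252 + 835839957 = 1829448209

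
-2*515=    - 1030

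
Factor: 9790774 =2^1*7^1*677^1 * 1033^1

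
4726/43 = 4726/43 = 109.91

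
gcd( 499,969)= 1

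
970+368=1338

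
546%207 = 132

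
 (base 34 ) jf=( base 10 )661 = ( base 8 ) 1225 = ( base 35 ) iv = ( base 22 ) 181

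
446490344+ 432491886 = 878982230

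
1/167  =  1/167 = 0.01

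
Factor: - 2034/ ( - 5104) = 1017/2552 =2^( - 3)*3^2*11^( - 1)*29^( - 1 )*113^1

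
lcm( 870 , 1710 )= 49590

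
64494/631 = 102 + 132/631 = 102.21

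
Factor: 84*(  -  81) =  - 6804= - 2^2*3^5*7^1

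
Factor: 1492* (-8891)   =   - 13265372 = - 2^2*17^1* 373^1*523^1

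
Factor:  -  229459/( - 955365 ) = 3^ ( - 1 )*5^ (-1) *63691^( -1)*229459^1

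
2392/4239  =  2392/4239 = 0.56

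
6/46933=6/46933  =  0.00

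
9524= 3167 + 6357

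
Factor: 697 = 17^1*41^1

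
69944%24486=20972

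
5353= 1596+3757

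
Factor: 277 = 277^1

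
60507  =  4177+56330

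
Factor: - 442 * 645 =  - 285090  =  -  2^1*3^1*5^1*13^1*17^1 * 43^1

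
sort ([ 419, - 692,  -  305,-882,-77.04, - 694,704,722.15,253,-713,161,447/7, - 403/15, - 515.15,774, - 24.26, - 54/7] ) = [- 882, - 713, - 694, - 692, - 515.15 , - 305, - 77.04, - 403/15, - 24.26, - 54/7,447/7,161,253,419,704,722.15,774] 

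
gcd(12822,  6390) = 6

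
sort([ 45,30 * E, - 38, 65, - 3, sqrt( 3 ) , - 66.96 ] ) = [ - 66.96, - 38,  -  3, sqrt( 3), 45, 65, 30* E ]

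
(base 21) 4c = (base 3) 10120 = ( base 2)1100000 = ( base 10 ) 96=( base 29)39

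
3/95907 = 1/31969 = 0.00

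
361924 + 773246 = 1135170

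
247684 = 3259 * 76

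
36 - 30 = 6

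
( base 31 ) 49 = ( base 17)7e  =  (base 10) 133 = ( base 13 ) a3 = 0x85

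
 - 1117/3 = - 373 + 2/3 = - 372.33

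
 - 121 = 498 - 619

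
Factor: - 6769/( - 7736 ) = 2^( - 3 )*7^1 = 7/8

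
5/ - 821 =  - 5/821 = - 0.01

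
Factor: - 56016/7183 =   -  2^4*3^2*11^(  -  1 )*389^1 *653^( - 1 ) 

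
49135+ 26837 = 75972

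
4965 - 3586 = 1379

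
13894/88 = 157  +  39/44= 157.89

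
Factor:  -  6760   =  - 2^3*5^1*13^2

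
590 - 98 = 492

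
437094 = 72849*6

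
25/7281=25/7281 = 0.00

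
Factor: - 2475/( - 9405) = 5^1*19^ ( - 1 ) = 5/19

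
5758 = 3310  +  2448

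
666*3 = 1998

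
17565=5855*3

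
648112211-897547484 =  - 249435273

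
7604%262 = 6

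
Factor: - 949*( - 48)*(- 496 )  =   - 2^8 * 3^1*13^1* 31^1*73^1 = - 22593792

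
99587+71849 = 171436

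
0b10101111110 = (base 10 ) 1406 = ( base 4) 111332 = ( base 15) 63b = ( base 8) 2576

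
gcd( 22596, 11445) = 21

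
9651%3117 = 300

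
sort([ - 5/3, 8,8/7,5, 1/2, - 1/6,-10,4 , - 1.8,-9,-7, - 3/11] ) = [ - 10, - 9, - 7, - 1.8, - 5/3, - 3/11, - 1/6,1/2,8/7, 4, 5, 8]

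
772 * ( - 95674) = - 73860328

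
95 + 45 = 140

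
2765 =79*35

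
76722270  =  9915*7738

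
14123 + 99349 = 113472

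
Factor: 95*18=2^1 * 3^2*5^1*19^1 = 1710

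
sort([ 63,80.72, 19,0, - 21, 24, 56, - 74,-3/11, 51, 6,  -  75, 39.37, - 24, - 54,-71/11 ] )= [ - 75, - 74 , - 54,  -  24 , - 21, - 71/11 , - 3/11,  0,6, 19,  24, 39.37,51, 56, 63, 80.72] 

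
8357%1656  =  77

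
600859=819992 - 219133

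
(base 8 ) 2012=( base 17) 39E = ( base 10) 1034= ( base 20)2BE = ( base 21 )275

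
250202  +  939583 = 1189785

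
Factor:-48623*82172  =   - 2^2 * 20543^1*48623^1 = - 3995449156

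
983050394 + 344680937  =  1327731331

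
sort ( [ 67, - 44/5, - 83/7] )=[ - 83/7, - 44/5, 67 ] 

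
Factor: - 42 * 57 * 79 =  -2^1* 3^2*7^1*19^1 * 79^1 = - 189126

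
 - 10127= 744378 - 754505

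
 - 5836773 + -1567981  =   - 7404754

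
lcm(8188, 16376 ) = 16376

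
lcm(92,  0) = 0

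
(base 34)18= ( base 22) 1k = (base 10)42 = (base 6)110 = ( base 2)101010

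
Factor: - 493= - 17^1*29^1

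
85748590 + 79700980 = 165449570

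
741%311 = 119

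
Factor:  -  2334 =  - 2^1 * 3^1*389^1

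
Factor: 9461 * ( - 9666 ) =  - 2^1*3^3*179^1 * 9461^1 = - 91450026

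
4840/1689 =2 + 1462/1689 = 2.87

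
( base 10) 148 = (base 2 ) 10010100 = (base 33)4g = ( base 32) 4k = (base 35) 48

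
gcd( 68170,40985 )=5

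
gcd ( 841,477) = 1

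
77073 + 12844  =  89917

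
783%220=123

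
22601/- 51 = - 22601/51 = - 443.16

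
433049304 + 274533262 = 707582566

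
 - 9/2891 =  -1 + 2882/2891 =-0.00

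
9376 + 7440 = 16816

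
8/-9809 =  - 1  +  9801/9809= -  0.00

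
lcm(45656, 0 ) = 0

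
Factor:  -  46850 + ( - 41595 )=-88445=- 5^1*7^2*19^2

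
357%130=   97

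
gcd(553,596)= 1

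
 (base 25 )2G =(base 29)28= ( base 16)42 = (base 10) 66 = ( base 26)2e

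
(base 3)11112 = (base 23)57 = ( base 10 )122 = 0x7A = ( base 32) 3q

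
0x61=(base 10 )97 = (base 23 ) 45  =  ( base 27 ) 3G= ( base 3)10121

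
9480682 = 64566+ 9416116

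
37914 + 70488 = 108402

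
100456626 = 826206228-725749602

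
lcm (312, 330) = 17160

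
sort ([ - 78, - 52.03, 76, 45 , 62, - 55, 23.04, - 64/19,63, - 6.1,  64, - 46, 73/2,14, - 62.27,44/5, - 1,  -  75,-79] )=[ - 79, - 78, - 75,  -  62.27, - 55, - 52.03, - 46, - 6.1,-64/19, - 1,44/5,14 , 23.04,73/2,45,  62 , 63, 64 , 76 ] 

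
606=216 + 390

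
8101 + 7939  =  16040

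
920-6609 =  - 5689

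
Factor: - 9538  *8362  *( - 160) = 12761080960 = 2^7*5^1 * 19^1*37^1*113^1*251^1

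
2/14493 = 2/14493 = 0.00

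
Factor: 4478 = 2^1*2239^1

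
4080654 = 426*9579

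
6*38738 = 232428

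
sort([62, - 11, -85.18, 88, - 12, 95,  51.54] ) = [ - 85.18, -12,-11,51.54, 62 , 88, 95]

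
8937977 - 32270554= - 23332577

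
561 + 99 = 660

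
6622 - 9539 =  - 2917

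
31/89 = 31/89 = 0.35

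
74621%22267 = 7820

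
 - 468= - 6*78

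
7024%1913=1285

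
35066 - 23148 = 11918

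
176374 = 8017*22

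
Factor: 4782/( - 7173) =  - 2/3= - 2^1*3^( - 1 )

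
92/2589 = 92/2589 = 0.04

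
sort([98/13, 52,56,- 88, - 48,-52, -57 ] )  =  [ -88,  -  57, - 52, - 48,98/13,  52, 56 ]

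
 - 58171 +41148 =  - 17023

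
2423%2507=2423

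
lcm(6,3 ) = 6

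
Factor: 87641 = 87641^1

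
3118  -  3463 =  - 345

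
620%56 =4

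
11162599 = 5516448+5646151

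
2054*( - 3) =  - 6162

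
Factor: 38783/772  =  2^( - 2 )*193^( - 1)*38783^1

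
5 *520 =2600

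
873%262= 87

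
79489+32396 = 111885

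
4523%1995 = 533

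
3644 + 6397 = 10041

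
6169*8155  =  50308195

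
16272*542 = 8819424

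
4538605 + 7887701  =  12426306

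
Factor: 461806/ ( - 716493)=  - 466/723 = - 2^1*3^( - 1)*233^1*241^( - 1)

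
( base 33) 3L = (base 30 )40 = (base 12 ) A0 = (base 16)78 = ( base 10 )120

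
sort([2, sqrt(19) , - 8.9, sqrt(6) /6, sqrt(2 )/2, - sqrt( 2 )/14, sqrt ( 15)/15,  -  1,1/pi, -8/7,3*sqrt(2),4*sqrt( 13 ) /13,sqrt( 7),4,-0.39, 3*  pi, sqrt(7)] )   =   [-8.9, - 8/7,-1,- 0.39,-sqrt(2)/14, sqrt(15)/15,1/pi,sqrt(6)/6, sqrt( 2) /2,4*sqrt ( 13)/13,2, sqrt(7) , sqrt( 7 ), 4, 3*sqrt(2 ),sqrt( 19),3*pi ] 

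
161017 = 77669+83348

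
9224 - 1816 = 7408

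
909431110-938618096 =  - 29186986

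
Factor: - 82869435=-3^2 * 5^1*11^1*167413^1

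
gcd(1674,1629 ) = 9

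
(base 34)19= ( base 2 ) 101011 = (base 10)43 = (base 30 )1d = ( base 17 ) 29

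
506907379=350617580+156289799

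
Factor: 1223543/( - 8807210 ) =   -  2^( - 1)*5^(  -  1 )*19^1*41^( - 1) * 71^1*907^1* 21481^( - 1 ) 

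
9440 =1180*8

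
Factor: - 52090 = -2^1*5^1*5209^1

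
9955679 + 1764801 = 11720480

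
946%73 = 70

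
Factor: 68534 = 2^1*34267^1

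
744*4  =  2976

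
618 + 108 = 726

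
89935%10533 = 5671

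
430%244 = 186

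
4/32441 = 4/32441 = 0.00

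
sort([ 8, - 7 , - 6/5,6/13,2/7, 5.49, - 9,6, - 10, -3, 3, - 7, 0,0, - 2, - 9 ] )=[ - 10, - 9, - 9 , - 7,-7, - 3, - 2, - 6/5,0,0, 2/7, 6/13, 3, 5.49, 6, 8 ] 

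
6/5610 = 1/935 = 0.00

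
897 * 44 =39468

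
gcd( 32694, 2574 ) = 6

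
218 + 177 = 395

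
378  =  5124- 4746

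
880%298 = 284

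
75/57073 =75/57073 =0.00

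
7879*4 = 31516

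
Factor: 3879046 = 2^1 * 1939523^1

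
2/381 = 2/381 = 0.01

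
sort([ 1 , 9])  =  [ 1, 9 ]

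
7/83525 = 7/83525 = 0.00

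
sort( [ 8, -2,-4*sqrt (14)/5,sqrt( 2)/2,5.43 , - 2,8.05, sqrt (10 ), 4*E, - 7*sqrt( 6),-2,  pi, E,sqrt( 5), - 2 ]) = [ - 7*sqrt(6),  -  4*sqrt( 14 )/5, - 2, - 2, - 2, - 2 , sqrt(2) /2 , sqrt( 5 ),E, pi, sqrt( 10 ), 5.43, 8, 8.05,4*E] 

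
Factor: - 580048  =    -  2^4*7^1*5179^1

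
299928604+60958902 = 360887506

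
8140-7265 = 875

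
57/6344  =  57/6344  =  0.01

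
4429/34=130 + 9/34 = 130.26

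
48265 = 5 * 9653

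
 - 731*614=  - 448834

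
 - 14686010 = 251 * ( - 58510 ) 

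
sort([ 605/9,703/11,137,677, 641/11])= [641/11, 703/11,  605/9,  137,  677] 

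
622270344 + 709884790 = 1332155134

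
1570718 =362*4339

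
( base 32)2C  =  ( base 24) 34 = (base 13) 5b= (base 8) 114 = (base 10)76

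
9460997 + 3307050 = 12768047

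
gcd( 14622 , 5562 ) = 6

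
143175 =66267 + 76908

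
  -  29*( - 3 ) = 87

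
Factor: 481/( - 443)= - 13^1*37^1*443^(  -  1 ) 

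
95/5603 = 95/5603  =  0.02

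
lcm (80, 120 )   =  240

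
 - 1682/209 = -1682/209  =  -8.05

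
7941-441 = 7500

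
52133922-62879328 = -10745406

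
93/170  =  93/170 = 0.55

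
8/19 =8/19 = 0.42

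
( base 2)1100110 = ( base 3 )10210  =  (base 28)3i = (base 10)102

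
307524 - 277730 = 29794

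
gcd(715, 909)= 1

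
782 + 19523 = 20305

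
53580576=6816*7861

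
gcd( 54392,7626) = 2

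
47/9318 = 47/9318 = 0.01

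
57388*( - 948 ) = -54403824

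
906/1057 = 6/7 = 0.86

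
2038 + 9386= 11424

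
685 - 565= 120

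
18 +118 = 136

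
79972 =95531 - 15559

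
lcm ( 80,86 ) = 3440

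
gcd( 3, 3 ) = 3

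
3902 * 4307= 16805914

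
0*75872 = 0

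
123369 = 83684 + 39685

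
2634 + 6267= 8901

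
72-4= 68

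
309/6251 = 309/6251 = 0.05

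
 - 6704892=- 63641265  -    -  56936373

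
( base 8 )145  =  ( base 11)92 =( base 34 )2X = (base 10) 101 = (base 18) 5b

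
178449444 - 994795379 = -816345935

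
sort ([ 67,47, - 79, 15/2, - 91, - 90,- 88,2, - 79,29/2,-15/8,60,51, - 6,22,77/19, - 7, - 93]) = [ - 93,-91,  -  90, - 88 , - 79, - 79, - 7, - 6,  -  15/8,2 , 77/19,15/2,29/2, 22,47, 51, 60, 67 ] 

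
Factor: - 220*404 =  - 2^4*5^1* 11^1*101^1 = -  88880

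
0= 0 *9389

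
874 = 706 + 168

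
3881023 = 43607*89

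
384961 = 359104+25857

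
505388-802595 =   -  297207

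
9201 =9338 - 137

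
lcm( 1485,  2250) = 74250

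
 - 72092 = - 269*268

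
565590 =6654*85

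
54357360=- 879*( - 61840 )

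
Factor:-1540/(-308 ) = 5^1=5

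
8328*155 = 1290840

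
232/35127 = 232/35127 = 0.01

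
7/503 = 7/503 = 0.01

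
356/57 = 356/57= 6.25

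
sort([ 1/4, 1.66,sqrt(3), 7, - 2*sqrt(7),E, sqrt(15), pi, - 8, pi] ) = [ - 8, - 2*sqrt( 7), 1/4, 1.66,  sqrt(3),E, pi, pi, sqrt(15 ),7 ]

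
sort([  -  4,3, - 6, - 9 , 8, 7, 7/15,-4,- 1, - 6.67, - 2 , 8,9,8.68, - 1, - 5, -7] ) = [ -9, - 7, - 6.67,- 6, - 5, - 4, -4, - 2, - 1,-1,7/15,3  ,  7, 8, 8,8.68,9]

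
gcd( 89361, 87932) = 1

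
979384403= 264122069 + 715262334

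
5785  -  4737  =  1048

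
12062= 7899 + 4163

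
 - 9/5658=-1 + 1883/1886= -0.00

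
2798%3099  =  2798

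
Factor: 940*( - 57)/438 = -2^1*5^1*19^1*47^1*73^( - 1 )= - 8930/73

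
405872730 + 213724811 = 619597541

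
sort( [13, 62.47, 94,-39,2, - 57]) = [ - 57,-39,2, 13,62.47, 94 ] 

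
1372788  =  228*6021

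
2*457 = 914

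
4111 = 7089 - 2978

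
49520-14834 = 34686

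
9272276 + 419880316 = 429152592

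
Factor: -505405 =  - 5^1*101081^1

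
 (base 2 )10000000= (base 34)3Q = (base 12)A8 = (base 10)128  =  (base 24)58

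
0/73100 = 0=0.00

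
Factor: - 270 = -2^1*3^3*5^1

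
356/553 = 356/553 = 0.64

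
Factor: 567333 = 3^2*13^2*373^1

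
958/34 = 28 + 3/17 = 28.18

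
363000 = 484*750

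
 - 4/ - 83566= 2/41783=0.00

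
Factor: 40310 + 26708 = 67018 = 2^1*7^1 * 4787^1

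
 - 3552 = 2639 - 6191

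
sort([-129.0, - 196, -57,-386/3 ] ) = [ - 196,-129.0, - 386/3,-57 ]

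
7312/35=7312/35= 208.91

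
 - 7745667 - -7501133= - 244534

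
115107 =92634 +22473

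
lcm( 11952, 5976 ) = 11952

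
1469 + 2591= 4060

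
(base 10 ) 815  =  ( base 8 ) 1457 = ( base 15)395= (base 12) 57b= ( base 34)NX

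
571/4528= 571/4528= 0.13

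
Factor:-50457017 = -13^1*43^1 * 90263^1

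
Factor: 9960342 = 2^1*3^1*7^1*237151^1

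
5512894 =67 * 82282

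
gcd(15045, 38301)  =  51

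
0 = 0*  69444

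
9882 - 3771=6111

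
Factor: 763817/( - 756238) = - 2^( - 1)*7^( - 1)*19^( - 1)*283^1*2699^1*2843^(-1) 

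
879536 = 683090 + 196446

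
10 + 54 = 64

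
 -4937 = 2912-7849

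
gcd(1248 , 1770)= 6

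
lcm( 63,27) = 189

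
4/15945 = 4/15945 = 0.00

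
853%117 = 34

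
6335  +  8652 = 14987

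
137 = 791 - 654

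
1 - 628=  - 627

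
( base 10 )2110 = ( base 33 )1uv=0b100000111110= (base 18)694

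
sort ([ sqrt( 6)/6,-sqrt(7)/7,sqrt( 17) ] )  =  [ - sqrt( 7 ) /7, sqrt(6) /6, sqrt(17 )]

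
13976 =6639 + 7337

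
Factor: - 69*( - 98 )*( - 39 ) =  - 2^1 * 3^2*7^2*13^1 * 23^1=-263718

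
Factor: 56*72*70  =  2^7*3^2*5^1*7^2 = 282240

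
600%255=90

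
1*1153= 1153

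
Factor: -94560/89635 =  - 2^5 * 3^1*7^( - 1)*13^( - 1) =-96/91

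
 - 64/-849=64/849=0.08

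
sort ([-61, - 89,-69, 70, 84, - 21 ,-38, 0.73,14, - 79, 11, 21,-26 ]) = [ - 89, - 79,-69, - 61,- 38, - 26, - 21, 0.73, 11,  14, 21, 70, 84]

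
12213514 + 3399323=15612837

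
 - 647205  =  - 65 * 9957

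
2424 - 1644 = 780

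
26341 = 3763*7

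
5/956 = 5/956 = 0.01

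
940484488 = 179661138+760823350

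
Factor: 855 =3^2 * 5^1*19^1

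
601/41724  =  601/41724 = 0.01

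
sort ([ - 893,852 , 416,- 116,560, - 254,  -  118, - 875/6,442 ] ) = [ - 893,-254,-875/6, - 118,-116,416,442,560 , 852]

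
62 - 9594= - 9532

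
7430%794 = 284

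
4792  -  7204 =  - 2412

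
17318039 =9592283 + 7725756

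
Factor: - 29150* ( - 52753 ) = 1537749950 = 2^1*5^2*11^1*53^1*71^1*743^1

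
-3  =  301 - 304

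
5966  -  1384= 4582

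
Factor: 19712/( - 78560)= -616/2455 = - 2^3*5^ ( - 1)*7^1*11^1*491^( - 1)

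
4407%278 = 237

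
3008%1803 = 1205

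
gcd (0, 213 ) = 213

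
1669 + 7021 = 8690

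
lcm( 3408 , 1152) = 81792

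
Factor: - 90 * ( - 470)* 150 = 6345000=2^3*3^3*5^4*47^1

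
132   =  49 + 83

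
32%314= 32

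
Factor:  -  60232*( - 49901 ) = 2^3*139^1*359^1*7529^1 =3005637032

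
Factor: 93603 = 3^1*41^1 * 761^1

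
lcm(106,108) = 5724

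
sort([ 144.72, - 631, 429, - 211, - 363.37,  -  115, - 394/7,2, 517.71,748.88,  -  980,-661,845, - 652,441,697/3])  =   [-980,  -  661, - 652, - 631, - 363.37, - 211, - 115,-394/7, 2, 144.72, 697/3, 429,441 , 517.71 , 748.88,845 ]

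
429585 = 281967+147618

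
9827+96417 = 106244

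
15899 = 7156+8743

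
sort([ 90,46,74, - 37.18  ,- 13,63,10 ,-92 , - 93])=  [ - 93,-92, - 37.18,-13,10,46,63, 74,90] 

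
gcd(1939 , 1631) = 7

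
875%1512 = 875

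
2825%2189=636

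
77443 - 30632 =46811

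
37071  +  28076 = 65147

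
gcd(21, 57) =3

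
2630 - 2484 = 146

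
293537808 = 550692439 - 257154631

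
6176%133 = 58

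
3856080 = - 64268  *( - 60) 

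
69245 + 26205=95450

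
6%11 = 6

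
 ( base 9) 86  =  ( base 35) 28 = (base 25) 33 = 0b1001110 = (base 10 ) 78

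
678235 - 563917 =114318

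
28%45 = 28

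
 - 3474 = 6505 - 9979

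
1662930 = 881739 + 781191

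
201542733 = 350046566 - 148503833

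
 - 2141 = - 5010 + 2869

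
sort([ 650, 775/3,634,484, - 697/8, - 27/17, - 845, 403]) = [ - 845, - 697/8, - 27/17,775/3,403, 484, 634, 650 ] 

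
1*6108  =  6108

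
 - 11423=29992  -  41415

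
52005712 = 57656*902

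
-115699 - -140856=25157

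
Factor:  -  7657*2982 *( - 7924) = 2^3 * 3^1* 7^2*13^1*19^1* 31^1*71^1 * 283^1  =  180930070776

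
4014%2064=1950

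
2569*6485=16659965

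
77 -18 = 59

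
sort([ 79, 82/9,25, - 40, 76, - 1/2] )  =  [ - 40,-1/2,82/9, 25, 76,79 ]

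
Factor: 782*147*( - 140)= - 16093560=- 2^3*3^1*5^1*7^3*17^1* 23^1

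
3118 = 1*3118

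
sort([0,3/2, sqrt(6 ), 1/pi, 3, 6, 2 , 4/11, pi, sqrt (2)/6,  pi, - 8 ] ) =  [ -8,  0, sqrt( 2 ) /6,1/pi, 4/11, 3/2,2, sqrt(6 ), 3, pi, pi, 6 ] 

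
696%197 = 105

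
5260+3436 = 8696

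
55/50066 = 55/50066 = 0.00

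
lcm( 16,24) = 48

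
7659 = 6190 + 1469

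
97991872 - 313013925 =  - 215022053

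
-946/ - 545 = 946/545 =1.74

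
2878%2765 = 113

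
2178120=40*54453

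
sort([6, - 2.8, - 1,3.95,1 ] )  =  [ - 2.8, - 1, 1, 3.95, 6]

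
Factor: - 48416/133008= -2^1*3^ (-1)*89^1*163^(-1 ) = -178/489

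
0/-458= 0/1 = - 0.00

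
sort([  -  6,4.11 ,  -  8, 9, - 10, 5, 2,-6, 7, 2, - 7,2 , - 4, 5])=[-10,-8, - 7, - 6, - 6, - 4, 2, 2,2, 4.11, 5, 5, 7,9] 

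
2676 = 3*892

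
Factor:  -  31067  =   - 47^1 * 661^1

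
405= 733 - 328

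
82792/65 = 82792/65 = 1273.72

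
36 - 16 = 20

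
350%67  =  15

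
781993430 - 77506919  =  704486511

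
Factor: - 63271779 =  - 3^1*307^1 * 68699^1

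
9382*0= 0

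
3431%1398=635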